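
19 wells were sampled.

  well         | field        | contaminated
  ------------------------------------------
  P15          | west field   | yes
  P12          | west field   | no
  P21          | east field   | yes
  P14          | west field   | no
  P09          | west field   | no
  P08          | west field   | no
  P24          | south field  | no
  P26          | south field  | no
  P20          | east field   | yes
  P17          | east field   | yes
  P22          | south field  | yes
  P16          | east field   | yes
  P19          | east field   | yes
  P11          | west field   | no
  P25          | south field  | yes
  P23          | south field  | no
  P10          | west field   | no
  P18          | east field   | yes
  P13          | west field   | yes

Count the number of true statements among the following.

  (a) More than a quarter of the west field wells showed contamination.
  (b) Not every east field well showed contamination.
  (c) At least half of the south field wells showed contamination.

(a) west field: |A| = 8, |A ∩ B| = 2; needs |A ∩ B| / |A| > 1/4 — false.
(b) east field: |A| = 6, |A ∩ B| = 6; needs A ⊄ B (|A ∖ B| ≥ 1) — false.
(c) south field: |A| = 5, |A ∩ B| = 2; needs |A ∩ B| ≥ |A ∖ B| — false.

0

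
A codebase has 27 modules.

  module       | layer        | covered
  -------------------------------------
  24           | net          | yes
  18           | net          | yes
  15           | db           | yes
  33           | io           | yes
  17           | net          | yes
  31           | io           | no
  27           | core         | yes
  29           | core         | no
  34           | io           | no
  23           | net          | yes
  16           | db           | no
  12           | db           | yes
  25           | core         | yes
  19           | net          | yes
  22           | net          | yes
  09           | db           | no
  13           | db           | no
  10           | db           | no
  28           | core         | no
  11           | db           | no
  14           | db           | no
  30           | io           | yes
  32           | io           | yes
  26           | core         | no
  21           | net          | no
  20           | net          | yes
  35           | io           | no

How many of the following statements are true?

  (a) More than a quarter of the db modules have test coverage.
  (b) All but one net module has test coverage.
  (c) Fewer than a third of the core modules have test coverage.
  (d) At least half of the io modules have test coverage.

2

(a) db: |A| = 8, |A ∩ B| = 2; needs |A ∩ B| / |A| > 1/4 — false.
(b) net: |A| = 8, |A ∩ B| = 7; needs |A ∖ B| = 1 — true.
(c) core: |A| = 5, |A ∩ B| = 2; needs |A ∩ B| / |A| < 1/3 — false.
(d) io: |A| = 6, |A ∩ B| = 3; needs |A ∩ B| ≥ |A ∖ B| — true.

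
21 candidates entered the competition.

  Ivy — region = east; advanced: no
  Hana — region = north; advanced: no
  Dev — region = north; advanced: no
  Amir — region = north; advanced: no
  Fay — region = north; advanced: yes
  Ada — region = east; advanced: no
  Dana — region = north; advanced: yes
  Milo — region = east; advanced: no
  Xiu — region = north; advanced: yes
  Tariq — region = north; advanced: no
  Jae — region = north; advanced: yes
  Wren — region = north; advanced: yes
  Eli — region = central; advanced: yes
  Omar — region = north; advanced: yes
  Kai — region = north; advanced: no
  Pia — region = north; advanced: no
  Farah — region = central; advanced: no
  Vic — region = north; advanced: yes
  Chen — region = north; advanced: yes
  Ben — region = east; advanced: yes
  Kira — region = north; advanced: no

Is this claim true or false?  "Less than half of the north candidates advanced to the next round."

False

The determiner here denotes the relation: |A ∩ B| < |A ∖ B|.
|A| = 15, |A ∩ B| = 8, |A ∖ B| = 7.
8 > 7, so the statement is false.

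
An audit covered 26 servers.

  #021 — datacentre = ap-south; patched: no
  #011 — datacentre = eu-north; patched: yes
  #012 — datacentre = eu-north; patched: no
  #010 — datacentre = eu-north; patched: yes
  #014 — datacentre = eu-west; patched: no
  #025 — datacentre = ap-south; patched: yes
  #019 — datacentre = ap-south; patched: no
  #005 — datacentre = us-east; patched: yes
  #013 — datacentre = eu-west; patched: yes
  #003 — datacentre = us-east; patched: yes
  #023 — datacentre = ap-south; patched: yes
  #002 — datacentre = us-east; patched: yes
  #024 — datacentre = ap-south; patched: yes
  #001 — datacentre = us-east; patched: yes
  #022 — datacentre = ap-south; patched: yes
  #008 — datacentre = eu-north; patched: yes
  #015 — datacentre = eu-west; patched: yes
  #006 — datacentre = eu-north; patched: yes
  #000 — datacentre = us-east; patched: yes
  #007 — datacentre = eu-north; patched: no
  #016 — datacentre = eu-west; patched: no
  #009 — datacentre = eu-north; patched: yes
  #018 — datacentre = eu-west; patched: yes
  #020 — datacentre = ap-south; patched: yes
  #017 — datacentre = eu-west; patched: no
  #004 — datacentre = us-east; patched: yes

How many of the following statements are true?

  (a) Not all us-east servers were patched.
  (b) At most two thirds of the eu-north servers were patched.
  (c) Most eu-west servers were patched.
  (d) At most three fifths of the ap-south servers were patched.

(a) us-east: |A| = 6, |A ∩ B| = 6; needs A ⊄ B (|A ∖ B| ≥ 1) — false.
(b) eu-north: |A| = 7, |A ∩ B| = 5; needs |A ∩ B| / |A| ≤ 2/3 — false.
(c) eu-west: |A| = 6, |A ∩ B| = 3; needs |A ∩ B| > |A ∖ B| — false.
(d) ap-south: |A| = 7, |A ∩ B| = 5; needs |A ∩ B| / |A| ≤ 3/5 — false.

0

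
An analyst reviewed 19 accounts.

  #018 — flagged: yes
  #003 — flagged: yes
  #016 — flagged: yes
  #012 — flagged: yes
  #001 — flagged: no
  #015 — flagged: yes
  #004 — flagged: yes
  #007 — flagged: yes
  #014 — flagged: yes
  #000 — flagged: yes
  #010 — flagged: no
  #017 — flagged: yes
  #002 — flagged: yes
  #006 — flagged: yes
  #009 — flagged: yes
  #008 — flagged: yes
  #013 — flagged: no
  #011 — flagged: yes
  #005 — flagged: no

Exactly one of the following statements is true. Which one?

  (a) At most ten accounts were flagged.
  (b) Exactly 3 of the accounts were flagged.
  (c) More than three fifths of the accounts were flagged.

(c)

|A| = 19, |A ∩ B| = 15, |A ∖ B| = 4.
(a) requires |A ∩ B| ≤ 10: false.
(b) requires |A ∩ B| = 3: false.
(c) requires |A ∩ B| / |A| > 3/5: true.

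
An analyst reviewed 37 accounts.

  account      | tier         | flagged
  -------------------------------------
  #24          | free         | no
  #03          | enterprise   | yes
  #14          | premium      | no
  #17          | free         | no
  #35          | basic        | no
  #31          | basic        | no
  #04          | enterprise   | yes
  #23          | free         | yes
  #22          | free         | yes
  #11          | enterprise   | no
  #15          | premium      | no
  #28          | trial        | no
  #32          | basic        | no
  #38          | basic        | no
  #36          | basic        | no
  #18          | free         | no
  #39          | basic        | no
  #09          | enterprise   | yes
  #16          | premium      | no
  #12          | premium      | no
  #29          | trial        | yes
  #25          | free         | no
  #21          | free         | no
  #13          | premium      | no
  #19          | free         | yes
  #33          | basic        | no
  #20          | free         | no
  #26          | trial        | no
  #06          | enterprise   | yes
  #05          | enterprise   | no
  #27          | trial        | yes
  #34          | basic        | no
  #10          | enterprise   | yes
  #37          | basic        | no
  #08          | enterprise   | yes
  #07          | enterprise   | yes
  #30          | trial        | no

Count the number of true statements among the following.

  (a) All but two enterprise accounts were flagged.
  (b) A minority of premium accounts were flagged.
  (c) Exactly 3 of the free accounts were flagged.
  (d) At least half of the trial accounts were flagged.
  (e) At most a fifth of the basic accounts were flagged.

(a) enterprise: |A| = 9, |A ∩ B| = 7; needs |A ∖ B| = 2 — true.
(b) premium: |A| = 5, |A ∩ B| = 0; needs |A ∩ B| < |A ∖ B| — true.
(c) free: |A| = 9, |A ∩ B| = 3; needs |A ∩ B| = 3 — true.
(d) trial: |A| = 5, |A ∩ B| = 2; needs |A ∩ B| ≥ |A ∖ B| — false.
(e) basic: |A| = 9, |A ∩ B| = 0; needs |A ∩ B| / |A| ≤ 1/5 — true.

4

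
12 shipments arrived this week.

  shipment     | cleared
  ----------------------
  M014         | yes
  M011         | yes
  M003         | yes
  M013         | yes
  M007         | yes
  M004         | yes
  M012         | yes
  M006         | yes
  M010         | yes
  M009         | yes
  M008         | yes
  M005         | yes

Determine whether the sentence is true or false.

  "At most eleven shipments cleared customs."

False

'At most eleven shipments cleared customs' holds iff |A ∩ B| ≤ 11.
A (the restrictor) = {M014, M011, M003, M013, M007, M004, M012, M006, M010, M009, M008, M005}, |A| = 12.
A ∩ B = {M014, M011, M003, M013, M007, M004, M012, M006, M010, M009, M008, M005}, so |A ∩ B| = 12.
|A ∩ B| = 12, so the statement is false.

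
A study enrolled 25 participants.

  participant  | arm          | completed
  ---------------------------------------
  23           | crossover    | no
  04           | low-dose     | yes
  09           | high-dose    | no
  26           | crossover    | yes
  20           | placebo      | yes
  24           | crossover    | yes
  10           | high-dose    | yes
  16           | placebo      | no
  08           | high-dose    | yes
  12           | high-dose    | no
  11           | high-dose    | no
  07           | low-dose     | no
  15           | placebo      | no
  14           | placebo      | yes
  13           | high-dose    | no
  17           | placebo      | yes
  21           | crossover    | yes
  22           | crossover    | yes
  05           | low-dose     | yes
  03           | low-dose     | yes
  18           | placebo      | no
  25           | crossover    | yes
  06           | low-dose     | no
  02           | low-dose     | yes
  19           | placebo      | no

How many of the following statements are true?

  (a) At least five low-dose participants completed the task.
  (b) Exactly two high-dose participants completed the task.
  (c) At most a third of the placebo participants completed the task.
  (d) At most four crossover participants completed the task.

(a) low-dose: |A| = 6, |A ∩ B| = 4; needs |A ∩ B| ≥ 5 — false.
(b) high-dose: |A| = 6, |A ∩ B| = 2; needs |A ∩ B| = 2 — true.
(c) placebo: |A| = 7, |A ∩ B| = 3; needs |A ∩ B| / |A| ≤ 1/3 — false.
(d) crossover: |A| = 6, |A ∩ B| = 5; needs |A ∩ B| ≤ 4 — false.

1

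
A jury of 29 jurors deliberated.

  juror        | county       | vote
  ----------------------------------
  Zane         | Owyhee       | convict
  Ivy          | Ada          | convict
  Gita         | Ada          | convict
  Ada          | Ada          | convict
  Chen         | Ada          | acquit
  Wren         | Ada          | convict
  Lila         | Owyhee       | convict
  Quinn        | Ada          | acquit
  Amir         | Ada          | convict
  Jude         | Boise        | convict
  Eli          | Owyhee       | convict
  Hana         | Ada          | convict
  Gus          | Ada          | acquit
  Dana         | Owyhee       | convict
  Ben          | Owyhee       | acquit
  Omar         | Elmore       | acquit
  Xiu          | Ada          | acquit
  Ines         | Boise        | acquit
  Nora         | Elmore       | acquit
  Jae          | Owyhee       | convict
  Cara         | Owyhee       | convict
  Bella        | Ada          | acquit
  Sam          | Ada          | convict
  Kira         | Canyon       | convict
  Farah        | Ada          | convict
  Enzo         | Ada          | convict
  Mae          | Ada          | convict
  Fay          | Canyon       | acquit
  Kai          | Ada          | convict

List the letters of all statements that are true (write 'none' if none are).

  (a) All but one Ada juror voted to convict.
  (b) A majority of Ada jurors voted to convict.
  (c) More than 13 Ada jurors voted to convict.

(b)

|A| = 16, |A ∩ B| = 11, |A ∖ B| = 5.
(a) |A ∖ B| = 1: fails.
(b) |A ∩ B| > |A ∖ B|: holds.
(c) |A ∩ B| > 13: fails.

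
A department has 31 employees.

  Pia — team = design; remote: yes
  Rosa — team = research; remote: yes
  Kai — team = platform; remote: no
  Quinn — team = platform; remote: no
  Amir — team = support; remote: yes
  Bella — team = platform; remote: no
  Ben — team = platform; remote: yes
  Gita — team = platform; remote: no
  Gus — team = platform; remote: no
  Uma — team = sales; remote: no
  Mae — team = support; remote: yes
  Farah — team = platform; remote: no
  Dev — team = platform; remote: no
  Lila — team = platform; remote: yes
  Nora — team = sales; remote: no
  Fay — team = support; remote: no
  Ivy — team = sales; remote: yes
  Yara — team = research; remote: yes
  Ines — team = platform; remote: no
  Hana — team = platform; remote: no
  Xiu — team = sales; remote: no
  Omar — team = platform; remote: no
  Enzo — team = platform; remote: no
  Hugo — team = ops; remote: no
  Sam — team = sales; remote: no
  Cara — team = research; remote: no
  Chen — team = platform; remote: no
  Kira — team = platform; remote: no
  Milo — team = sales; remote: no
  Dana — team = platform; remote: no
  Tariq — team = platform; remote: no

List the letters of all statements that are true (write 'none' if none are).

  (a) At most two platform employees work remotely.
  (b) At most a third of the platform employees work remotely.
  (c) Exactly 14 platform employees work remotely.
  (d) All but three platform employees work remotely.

|A| = 17, |A ∩ B| = 2, |A ∖ B| = 15.
(a) |A ∩ B| ≤ 2: holds.
(b) |A ∩ B| / |A| ≤ 1/3: holds.
(c) |A ∩ B| = 14: fails.
(d) |A ∖ B| = 3: fails.

(a), (b)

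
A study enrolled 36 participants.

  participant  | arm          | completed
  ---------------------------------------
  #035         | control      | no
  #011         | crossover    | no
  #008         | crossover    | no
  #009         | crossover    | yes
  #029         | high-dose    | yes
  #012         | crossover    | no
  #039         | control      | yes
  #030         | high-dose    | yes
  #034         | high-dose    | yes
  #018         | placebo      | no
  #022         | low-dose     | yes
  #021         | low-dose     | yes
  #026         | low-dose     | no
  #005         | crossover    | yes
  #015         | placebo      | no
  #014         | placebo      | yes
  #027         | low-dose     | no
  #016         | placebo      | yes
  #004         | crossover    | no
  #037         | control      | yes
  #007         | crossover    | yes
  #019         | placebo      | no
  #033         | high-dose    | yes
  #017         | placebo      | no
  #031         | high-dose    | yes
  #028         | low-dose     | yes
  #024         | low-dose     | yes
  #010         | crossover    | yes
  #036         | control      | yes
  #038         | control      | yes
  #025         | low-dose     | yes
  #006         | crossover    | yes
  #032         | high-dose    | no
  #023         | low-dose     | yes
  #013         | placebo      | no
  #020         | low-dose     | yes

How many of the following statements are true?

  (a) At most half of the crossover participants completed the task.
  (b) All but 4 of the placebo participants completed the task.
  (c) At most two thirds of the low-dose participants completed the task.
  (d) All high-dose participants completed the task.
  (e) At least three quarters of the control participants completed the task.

1

(a) crossover: |A| = 9, |A ∩ B| = 5; needs |A ∩ B| ≤ |A ∖ B| — false.
(b) placebo: |A| = 7, |A ∩ B| = 2; needs |A ∖ B| = 4 — false.
(c) low-dose: |A| = 9, |A ∩ B| = 7; needs |A ∩ B| / |A| ≤ 2/3 — false.
(d) high-dose: |A| = 6, |A ∩ B| = 5; needs A ⊆ B, i.e. every element of A is in B (|A ∖ B| = 0) — false.
(e) control: |A| = 5, |A ∩ B| = 4; needs |A ∩ B| / |A| ≥ 3/4 — true.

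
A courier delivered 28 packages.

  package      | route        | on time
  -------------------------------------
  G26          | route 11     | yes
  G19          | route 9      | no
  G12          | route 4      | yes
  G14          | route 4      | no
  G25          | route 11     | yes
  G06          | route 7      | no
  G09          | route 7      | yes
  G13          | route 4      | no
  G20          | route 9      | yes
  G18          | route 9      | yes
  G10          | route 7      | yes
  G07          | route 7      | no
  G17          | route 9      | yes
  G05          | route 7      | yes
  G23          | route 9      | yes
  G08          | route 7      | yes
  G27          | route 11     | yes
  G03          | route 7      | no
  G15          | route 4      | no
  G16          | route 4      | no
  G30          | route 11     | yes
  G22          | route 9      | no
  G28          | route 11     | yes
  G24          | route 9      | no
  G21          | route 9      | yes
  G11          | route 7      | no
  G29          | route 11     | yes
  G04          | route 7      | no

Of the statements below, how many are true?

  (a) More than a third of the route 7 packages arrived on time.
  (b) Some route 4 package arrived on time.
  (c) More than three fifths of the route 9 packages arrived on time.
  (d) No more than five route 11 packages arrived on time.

3

(a) route 7: |A| = 9, |A ∩ B| = 4; needs |A ∩ B| / |A| > 1/3 — true.
(b) route 4: |A| = 5, |A ∩ B| = 1; needs A ∩ B ≠ ∅ (|A ∩ B| ≥ 1) — true.
(c) route 9: |A| = 8, |A ∩ B| = 5; needs |A ∩ B| / |A| > 3/5 — true.
(d) route 11: |A| = 6, |A ∩ B| = 6; needs |A ∩ B| ≤ 5 — false.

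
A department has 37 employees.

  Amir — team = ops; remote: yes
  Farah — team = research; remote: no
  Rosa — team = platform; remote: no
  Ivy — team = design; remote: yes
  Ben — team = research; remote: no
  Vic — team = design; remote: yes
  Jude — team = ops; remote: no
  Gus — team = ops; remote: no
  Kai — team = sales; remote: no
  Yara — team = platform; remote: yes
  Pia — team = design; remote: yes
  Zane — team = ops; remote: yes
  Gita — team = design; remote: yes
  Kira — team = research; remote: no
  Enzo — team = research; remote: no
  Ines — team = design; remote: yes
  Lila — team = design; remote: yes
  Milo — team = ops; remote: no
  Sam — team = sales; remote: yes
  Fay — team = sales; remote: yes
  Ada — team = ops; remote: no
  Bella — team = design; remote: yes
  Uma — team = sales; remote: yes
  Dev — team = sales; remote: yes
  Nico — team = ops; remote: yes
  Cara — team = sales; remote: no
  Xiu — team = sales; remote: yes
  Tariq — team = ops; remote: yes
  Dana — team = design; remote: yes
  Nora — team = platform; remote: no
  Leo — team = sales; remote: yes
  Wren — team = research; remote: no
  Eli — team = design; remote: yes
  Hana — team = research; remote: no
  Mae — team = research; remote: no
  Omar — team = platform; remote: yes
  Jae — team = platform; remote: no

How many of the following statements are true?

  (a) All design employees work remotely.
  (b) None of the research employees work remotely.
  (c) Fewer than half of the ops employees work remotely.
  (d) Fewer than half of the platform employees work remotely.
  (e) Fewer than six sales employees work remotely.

3

(a) design: |A| = 9, |A ∩ B| = 9; needs A ⊆ B, i.e. every element of A is in B (|A ∖ B| = 0) — true.
(b) research: |A| = 7, |A ∩ B| = 0; needs A ∩ B = ∅ (|A ∩ B| = 0) — true.
(c) ops: |A| = 8, |A ∩ B| = 4; needs |A ∩ B| < |A ∖ B| — false.
(d) platform: |A| = 5, |A ∩ B| = 2; needs |A ∩ B| < |A ∖ B| — true.
(e) sales: |A| = 8, |A ∩ B| = 6; needs |A ∩ B| < 6 — false.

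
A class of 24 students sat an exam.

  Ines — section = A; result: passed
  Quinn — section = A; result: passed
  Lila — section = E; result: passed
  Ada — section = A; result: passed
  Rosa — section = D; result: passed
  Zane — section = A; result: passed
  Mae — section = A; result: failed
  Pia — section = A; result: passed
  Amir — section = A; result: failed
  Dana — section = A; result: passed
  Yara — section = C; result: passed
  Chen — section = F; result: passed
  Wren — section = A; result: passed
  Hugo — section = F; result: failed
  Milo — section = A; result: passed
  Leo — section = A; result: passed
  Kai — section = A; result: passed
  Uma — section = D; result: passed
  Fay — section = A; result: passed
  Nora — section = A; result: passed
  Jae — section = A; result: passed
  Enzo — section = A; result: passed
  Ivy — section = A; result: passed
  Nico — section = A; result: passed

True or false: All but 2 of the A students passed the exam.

Truth condition: |A ∖ B| = 2.
|A| = 18, |A ∩ B| = 16, |A ∖ B| = 2.
|A ∖ B| = 2, so the statement is true.

True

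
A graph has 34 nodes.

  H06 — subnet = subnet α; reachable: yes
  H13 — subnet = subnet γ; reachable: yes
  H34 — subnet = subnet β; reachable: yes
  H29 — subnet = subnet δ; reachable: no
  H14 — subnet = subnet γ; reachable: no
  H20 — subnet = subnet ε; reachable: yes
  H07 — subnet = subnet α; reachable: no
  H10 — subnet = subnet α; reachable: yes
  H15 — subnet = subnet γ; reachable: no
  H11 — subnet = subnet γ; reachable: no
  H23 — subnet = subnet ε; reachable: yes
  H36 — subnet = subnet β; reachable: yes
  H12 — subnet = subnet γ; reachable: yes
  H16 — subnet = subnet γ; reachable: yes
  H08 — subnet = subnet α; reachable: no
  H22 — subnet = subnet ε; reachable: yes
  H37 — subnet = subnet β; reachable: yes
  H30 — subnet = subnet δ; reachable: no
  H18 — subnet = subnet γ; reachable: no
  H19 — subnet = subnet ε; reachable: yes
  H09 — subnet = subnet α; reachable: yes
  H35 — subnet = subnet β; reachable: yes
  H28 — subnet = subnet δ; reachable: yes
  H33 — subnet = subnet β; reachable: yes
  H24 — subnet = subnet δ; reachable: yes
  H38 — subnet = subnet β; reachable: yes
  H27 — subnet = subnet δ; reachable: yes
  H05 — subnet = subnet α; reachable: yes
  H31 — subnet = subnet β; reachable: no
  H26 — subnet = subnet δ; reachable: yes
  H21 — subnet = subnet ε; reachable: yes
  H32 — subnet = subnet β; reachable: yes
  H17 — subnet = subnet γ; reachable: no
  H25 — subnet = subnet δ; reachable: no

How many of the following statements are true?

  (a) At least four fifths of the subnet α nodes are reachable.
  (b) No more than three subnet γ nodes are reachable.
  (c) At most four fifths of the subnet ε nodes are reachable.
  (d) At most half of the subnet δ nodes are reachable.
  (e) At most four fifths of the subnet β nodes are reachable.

(a) subnet α: |A| = 6, |A ∩ B| = 4; needs |A ∩ B| / |A| ≥ 4/5 — false.
(b) subnet γ: |A| = 8, |A ∩ B| = 3; needs |A ∩ B| ≤ 3 — true.
(c) subnet ε: |A| = 5, |A ∩ B| = 5; needs |A ∩ B| / |A| ≤ 4/5 — false.
(d) subnet δ: |A| = 7, |A ∩ B| = 4; needs |A ∩ B| ≤ |A ∖ B| — false.
(e) subnet β: |A| = 8, |A ∩ B| = 7; needs |A ∩ B| / |A| ≤ 4/5 — false.

1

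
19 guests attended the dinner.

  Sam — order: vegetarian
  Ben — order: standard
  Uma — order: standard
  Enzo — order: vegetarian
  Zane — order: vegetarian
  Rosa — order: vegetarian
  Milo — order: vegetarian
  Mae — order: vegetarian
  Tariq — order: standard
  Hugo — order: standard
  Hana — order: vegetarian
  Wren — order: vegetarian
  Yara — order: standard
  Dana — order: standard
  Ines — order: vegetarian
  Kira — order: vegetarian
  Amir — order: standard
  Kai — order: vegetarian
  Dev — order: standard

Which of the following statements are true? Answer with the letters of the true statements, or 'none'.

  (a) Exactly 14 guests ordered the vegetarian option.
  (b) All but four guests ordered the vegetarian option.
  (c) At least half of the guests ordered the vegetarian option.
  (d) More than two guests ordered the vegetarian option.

|A| = 19, |A ∩ B| = 11, |A ∖ B| = 8.
(a) |A ∩ B| = 14: fails.
(b) |A ∖ B| = 4: fails.
(c) |A ∩ B| ≥ |A ∖ B|: holds.
(d) |A ∩ B| > 2: holds.

(c), (d)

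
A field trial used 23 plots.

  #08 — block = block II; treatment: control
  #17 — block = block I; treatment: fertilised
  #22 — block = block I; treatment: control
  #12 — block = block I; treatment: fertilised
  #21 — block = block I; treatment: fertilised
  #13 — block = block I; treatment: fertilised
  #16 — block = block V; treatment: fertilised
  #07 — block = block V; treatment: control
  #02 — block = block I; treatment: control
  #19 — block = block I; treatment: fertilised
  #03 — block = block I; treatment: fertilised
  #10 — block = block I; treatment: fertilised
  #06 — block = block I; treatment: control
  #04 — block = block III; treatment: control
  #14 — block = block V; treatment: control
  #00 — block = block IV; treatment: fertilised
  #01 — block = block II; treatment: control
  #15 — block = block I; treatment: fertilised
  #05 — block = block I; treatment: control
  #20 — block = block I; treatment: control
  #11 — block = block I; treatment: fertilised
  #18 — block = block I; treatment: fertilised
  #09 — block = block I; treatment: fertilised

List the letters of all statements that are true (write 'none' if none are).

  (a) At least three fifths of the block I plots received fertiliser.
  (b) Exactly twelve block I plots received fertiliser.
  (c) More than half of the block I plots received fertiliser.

(a), (c)

|A| = 16, |A ∩ B| = 11, |A ∖ B| = 5.
(a) |A ∩ B| / |A| ≥ 3/5: holds.
(b) |A ∩ B| = 12: fails.
(c) |A ∩ B| > |A ∖ B|: holds.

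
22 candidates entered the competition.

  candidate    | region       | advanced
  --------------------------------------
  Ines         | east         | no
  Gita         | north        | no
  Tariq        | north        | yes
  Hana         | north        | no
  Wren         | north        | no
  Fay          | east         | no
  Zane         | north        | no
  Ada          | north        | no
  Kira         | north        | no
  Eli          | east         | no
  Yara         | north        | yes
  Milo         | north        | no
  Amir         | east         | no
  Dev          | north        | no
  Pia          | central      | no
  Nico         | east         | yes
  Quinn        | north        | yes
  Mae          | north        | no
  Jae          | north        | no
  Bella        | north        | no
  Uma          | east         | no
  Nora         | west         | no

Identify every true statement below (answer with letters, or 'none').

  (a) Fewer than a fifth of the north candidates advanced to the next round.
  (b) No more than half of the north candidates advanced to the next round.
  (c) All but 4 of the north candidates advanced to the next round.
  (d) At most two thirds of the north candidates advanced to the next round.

|A| = 14, |A ∩ B| = 3, |A ∖ B| = 11.
(a) |A ∩ B| / |A| < 1/5: fails.
(b) |A ∩ B| ≤ |A ∖ B|: holds.
(c) |A ∖ B| = 4: fails.
(d) |A ∩ B| / |A| ≤ 2/3: holds.

(b), (d)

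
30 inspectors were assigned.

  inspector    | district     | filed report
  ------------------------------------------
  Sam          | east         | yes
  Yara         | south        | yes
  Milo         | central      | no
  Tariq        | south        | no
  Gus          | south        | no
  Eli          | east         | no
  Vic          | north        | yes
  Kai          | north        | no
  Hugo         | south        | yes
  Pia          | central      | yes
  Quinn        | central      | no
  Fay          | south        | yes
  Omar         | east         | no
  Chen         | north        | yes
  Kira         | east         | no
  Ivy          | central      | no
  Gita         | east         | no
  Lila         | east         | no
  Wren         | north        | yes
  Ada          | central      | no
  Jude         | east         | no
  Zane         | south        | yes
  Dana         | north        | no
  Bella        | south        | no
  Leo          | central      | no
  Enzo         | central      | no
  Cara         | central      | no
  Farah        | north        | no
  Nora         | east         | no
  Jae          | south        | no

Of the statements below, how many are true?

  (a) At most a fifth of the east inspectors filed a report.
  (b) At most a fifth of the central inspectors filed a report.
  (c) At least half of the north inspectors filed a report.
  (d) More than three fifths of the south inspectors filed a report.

(a) east: |A| = 8, |A ∩ B| = 1; needs |A ∩ B| / |A| ≤ 1/5 — true.
(b) central: |A| = 8, |A ∩ B| = 1; needs |A ∩ B| / |A| ≤ 1/5 — true.
(c) north: |A| = 6, |A ∩ B| = 3; needs |A ∩ B| ≥ |A ∖ B| — true.
(d) south: |A| = 8, |A ∩ B| = 4; needs |A ∩ B| / |A| > 3/5 — false.

3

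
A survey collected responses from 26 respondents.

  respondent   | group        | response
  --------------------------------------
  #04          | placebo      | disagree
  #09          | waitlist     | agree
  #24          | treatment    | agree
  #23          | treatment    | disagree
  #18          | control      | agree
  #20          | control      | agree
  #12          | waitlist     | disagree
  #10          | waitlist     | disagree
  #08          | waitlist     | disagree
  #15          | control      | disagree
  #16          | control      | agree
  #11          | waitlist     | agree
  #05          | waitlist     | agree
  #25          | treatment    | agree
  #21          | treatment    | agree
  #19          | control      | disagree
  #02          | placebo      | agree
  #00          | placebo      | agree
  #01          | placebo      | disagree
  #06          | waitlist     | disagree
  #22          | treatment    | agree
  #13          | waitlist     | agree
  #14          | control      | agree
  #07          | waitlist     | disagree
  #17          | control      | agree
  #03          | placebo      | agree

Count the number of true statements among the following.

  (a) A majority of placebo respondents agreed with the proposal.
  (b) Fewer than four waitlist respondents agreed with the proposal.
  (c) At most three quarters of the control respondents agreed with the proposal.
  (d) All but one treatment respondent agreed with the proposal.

3

(a) placebo: |A| = 5, |A ∩ B| = 3; needs |A ∩ B| > |A ∖ B| — true.
(b) waitlist: |A| = 9, |A ∩ B| = 4; needs |A ∩ B| < 4 — false.
(c) control: |A| = 7, |A ∩ B| = 5; needs |A ∩ B| / |A| ≤ 3/4 — true.
(d) treatment: |A| = 5, |A ∩ B| = 4; needs |A ∖ B| = 1 — true.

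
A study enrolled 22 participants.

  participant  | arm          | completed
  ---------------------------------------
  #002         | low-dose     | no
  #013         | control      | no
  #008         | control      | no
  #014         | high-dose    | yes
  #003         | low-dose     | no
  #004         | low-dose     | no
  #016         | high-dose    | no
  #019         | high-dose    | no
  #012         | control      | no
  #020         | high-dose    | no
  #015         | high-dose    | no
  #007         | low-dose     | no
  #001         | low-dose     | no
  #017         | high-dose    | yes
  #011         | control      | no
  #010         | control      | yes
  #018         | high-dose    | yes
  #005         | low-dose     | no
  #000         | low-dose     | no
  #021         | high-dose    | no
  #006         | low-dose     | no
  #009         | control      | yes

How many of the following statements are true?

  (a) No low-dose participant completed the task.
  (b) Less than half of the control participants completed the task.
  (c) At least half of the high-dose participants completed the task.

(a) low-dose: |A| = 8, |A ∩ B| = 0; needs A ∩ B = ∅ (|A ∩ B| = 0) — true.
(b) control: |A| = 6, |A ∩ B| = 2; needs |A ∩ B| < |A ∖ B| — true.
(c) high-dose: |A| = 8, |A ∩ B| = 3; needs |A ∩ B| ≥ |A ∖ B| — false.

2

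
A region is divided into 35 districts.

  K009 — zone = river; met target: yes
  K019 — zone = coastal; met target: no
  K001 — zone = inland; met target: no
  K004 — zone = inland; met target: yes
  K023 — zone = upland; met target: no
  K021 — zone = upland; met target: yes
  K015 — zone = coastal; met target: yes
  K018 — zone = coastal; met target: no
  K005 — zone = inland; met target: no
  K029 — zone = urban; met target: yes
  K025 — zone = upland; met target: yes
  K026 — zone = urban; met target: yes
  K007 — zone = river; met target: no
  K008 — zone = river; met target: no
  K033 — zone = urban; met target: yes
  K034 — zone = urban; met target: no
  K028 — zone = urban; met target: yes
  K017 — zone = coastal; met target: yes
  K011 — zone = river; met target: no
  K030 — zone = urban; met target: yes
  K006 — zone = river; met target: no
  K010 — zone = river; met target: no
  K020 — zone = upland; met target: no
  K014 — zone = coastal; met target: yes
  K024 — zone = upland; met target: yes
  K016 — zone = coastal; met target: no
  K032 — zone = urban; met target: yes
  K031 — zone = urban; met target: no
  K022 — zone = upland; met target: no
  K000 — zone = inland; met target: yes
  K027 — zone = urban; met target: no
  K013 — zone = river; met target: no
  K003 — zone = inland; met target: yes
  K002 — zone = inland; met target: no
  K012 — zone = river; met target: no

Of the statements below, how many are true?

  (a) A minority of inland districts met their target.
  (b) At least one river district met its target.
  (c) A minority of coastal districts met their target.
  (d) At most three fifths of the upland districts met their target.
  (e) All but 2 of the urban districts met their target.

2

(a) inland: |A| = 6, |A ∩ B| = 3; needs |A ∩ B| < |A ∖ B| — false.
(b) river: |A| = 8, |A ∩ B| = 1; needs A ∩ B ≠ ∅ (|A ∩ B| ≥ 1) — true.
(c) coastal: |A| = 6, |A ∩ B| = 3; needs |A ∩ B| < |A ∖ B| — false.
(d) upland: |A| = 6, |A ∩ B| = 3; needs |A ∩ B| / |A| ≤ 3/5 — true.
(e) urban: |A| = 9, |A ∩ B| = 6; needs |A ∖ B| = 2 — false.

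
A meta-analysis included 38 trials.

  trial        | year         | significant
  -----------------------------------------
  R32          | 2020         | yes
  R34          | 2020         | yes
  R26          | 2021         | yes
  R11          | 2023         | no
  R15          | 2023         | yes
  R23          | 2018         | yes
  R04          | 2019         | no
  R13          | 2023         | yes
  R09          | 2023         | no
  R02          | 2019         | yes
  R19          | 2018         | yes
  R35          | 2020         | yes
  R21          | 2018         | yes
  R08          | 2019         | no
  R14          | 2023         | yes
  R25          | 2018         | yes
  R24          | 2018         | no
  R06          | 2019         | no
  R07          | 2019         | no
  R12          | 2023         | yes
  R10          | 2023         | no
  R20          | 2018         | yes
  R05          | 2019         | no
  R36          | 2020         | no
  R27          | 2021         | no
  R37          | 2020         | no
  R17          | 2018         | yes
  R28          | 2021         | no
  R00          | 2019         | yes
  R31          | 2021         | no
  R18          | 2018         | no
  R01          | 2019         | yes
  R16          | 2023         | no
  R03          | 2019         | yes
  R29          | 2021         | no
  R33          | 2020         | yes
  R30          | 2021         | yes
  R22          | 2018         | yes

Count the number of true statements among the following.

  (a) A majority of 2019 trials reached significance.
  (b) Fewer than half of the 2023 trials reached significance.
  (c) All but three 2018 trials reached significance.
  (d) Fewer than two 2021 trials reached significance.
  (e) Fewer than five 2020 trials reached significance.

(a) 2019: |A| = 9, |A ∩ B| = 4; needs |A ∩ B| > |A ∖ B| — false.
(b) 2023: |A| = 8, |A ∩ B| = 4; needs |A ∩ B| < |A ∖ B| — false.
(c) 2018: |A| = 9, |A ∩ B| = 7; needs |A ∖ B| = 3 — false.
(d) 2021: |A| = 6, |A ∩ B| = 2; needs |A ∩ B| < 2 — false.
(e) 2020: |A| = 6, |A ∩ B| = 4; needs |A ∩ B| < 5 — true.

1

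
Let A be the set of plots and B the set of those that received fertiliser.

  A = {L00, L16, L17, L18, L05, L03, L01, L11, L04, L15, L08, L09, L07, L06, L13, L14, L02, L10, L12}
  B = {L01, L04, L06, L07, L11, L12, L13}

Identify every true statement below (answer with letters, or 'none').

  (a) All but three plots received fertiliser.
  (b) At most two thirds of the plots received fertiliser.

(b)

|A| = 19, |A ∩ B| = 7, |A ∖ B| = 12.
(a) |A ∖ B| = 3: fails.
(b) |A ∩ B| / |A| ≤ 2/3: holds.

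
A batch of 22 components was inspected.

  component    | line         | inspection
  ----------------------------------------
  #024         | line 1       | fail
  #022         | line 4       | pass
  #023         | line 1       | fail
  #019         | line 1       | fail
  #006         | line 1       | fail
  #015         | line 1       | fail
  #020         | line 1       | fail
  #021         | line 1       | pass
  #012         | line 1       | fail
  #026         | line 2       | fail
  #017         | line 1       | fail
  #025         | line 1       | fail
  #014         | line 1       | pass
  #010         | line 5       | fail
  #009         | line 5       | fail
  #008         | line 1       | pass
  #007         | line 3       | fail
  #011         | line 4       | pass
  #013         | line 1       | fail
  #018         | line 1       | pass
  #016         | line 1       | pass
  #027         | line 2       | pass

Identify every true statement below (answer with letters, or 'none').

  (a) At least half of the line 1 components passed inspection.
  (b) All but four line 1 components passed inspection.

|A| = 15, |A ∩ B| = 5, |A ∖ B| = 10.
(a) |A ∩ B| ≥ |A ∖ B|: fails.
(b) |A ∖ B| = 4: fails.

none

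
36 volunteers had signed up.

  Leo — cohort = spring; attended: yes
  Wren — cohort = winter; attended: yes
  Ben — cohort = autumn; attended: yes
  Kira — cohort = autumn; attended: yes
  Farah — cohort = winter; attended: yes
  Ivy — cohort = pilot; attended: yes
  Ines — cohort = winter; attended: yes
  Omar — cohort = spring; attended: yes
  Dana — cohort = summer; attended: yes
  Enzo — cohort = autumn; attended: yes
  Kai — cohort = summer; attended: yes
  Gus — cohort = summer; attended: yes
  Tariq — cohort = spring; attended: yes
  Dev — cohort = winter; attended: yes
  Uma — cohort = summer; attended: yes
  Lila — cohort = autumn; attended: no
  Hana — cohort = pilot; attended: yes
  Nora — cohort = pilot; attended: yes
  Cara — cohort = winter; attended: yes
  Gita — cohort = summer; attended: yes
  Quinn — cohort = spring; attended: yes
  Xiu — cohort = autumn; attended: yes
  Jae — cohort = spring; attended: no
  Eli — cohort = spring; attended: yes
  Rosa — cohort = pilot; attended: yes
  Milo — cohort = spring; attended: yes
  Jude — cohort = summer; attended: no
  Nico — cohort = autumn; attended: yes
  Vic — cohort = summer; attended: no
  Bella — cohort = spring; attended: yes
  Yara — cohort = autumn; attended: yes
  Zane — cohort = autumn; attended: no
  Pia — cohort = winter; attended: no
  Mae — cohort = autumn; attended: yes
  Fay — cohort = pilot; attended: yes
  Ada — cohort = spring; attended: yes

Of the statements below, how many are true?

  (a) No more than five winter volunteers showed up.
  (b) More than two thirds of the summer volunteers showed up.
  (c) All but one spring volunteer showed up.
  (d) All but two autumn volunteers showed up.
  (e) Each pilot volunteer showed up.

(a) winter: |A| = 6, |A ∩ B| = 5; needs |A ∩ B| ≤ 5 — true.
(b) summer: |A| = 7, |A ∩ B| = 5; needs |A ∩ B| / |A| > 2/3 — true.
(c) spring: |A| = 9, |A ∩ B| = 8; needs |A ∖ B| = 1 — true.
(d) autumn: |A| = 9, |A ∩ B| = 7; needs |A ∖ B| = 2 — true.
(e) pilot: |A| = 5, |A ∩ B| = 5; needs A ⊆ B, i.e. every element of A is in B (|A ∖ B| = 0) — true.

5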